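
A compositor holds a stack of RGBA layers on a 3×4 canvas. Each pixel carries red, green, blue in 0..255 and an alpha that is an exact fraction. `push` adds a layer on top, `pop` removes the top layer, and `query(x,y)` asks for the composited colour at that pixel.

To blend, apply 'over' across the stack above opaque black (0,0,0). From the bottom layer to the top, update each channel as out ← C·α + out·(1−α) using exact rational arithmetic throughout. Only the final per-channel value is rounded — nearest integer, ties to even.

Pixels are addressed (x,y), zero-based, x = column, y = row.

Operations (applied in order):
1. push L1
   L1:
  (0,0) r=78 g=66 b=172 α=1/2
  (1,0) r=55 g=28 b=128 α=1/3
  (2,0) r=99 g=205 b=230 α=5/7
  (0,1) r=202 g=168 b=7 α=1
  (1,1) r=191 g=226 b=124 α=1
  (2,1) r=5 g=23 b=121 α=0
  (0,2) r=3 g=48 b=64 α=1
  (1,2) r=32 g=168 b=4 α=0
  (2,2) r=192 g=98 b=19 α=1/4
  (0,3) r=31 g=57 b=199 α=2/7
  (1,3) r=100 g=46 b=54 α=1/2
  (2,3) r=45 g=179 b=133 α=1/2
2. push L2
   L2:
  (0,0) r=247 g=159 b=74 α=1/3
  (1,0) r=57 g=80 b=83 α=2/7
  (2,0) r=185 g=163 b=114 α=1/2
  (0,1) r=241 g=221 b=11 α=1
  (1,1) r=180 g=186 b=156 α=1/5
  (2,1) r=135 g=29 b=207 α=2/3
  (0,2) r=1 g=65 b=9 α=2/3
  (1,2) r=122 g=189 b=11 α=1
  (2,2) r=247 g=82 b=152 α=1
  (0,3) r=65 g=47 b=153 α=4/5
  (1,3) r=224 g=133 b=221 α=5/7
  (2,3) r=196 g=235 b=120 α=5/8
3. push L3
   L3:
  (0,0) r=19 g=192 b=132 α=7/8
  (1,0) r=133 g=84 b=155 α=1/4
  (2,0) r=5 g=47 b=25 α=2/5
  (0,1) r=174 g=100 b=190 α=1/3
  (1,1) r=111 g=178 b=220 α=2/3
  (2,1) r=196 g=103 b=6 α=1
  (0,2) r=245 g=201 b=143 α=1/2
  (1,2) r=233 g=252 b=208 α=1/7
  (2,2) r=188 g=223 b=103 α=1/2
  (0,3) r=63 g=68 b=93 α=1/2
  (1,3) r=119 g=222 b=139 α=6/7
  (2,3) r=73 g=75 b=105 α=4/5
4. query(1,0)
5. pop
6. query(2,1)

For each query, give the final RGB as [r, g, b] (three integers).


(1,0) stack=L1,L2,L3; from [0,0,0]:
after L1 α=1/3: [55/3, 28/3, 128/3]
after L2 α=2/7: [617/21, 620/21, 1138/21]
after L3 α=1/4: [387/7, 302/7, 2223/28]
→ [55, 43, 79]

query (2,1) [L1,L2] — begin 0,0,0
L1 α=0: [0, 0, 0]
L2 α=2/3: [90, 58/3, 138]
→ [90, 19, 138]


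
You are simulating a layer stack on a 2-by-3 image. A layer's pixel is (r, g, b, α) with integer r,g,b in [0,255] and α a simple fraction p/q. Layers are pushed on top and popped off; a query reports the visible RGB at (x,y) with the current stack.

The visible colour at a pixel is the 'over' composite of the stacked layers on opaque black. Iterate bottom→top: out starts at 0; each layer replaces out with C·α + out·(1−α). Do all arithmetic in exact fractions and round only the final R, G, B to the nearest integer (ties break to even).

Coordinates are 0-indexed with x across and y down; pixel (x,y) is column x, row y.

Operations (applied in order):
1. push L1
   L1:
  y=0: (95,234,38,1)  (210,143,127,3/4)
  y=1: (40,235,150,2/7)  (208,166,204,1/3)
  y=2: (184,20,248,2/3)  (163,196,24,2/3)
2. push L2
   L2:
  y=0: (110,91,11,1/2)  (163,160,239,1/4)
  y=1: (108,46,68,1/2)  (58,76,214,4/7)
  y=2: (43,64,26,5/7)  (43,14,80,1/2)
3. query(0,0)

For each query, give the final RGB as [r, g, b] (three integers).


at x=0,y=0 over L1,L2:
L1 α=1: [95, 234, 38]
L2 α=1/2: [205/2, 325/2, 49/2]
= [102, 162, 24]


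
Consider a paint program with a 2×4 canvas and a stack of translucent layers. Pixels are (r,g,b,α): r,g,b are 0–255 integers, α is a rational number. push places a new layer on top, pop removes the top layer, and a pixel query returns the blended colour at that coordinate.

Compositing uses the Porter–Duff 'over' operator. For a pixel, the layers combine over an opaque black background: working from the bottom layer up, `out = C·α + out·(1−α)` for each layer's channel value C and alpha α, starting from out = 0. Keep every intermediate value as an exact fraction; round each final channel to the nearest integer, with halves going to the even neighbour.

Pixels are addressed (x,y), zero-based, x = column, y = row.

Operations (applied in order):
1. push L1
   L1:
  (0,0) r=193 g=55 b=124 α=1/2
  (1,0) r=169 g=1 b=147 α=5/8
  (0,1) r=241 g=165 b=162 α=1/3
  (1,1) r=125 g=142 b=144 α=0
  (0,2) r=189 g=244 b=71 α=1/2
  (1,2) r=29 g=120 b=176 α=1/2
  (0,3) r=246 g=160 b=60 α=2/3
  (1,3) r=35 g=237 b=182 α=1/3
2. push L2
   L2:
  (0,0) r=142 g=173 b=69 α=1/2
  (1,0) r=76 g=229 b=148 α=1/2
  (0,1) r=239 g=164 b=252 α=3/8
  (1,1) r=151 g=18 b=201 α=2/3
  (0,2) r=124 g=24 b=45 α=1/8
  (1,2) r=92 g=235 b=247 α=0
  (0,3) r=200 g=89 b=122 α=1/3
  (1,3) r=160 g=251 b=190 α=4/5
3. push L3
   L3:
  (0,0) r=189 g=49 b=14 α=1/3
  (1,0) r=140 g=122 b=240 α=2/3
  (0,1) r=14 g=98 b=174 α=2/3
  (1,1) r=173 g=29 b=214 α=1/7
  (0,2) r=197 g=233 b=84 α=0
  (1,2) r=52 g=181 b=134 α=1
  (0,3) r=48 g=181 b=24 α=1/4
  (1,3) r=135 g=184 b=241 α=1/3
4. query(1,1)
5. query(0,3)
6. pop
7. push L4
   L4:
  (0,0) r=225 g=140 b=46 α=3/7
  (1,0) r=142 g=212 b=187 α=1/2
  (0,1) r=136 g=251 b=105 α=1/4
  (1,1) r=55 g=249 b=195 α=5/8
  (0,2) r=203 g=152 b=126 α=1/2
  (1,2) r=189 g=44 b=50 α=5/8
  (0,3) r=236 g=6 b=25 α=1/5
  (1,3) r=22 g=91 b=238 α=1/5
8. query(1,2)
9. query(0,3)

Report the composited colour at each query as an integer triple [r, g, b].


(1,1) stack=L1,L2,L3; from [0,0,0]:
L1 α=0: [0, 0, 0]
L2 α=2/3: [302/3, 12, 134]
L3 α=1/7: [111, 101/7, 1018/7]
rounded: [111, 14, 145]

(0,3) stack=L1,L2,L3; from [0,0,0]:
+L1 (α=2/3) → [164, 320/3, 40]
+L2 (α=1/3) → [176, 907/9, 202/3]
+L3 (α=1/4) → [144, 725/6, 113/2]
rounded: [144, 121, 56]

(1,2) stack=L1,L2,L4; from [0,0,0]:
+L1 (α=1/2) → [29/2, 60, 88]
+L2 (α=0) → [29/2, 60, 88]
+L4 (α=5/8) → [1977/16, 50, 257/4]
= [124, 50, 64]

at x=0,y=3 over L1,L2,L4:
L1 α=2/3: [164, 320/3, 40]
L2 α=1/3: [176, 907/9, 202/3]
L4 α=1/5: [188, 3682/45, 883/15]
= [188, 82, 59]


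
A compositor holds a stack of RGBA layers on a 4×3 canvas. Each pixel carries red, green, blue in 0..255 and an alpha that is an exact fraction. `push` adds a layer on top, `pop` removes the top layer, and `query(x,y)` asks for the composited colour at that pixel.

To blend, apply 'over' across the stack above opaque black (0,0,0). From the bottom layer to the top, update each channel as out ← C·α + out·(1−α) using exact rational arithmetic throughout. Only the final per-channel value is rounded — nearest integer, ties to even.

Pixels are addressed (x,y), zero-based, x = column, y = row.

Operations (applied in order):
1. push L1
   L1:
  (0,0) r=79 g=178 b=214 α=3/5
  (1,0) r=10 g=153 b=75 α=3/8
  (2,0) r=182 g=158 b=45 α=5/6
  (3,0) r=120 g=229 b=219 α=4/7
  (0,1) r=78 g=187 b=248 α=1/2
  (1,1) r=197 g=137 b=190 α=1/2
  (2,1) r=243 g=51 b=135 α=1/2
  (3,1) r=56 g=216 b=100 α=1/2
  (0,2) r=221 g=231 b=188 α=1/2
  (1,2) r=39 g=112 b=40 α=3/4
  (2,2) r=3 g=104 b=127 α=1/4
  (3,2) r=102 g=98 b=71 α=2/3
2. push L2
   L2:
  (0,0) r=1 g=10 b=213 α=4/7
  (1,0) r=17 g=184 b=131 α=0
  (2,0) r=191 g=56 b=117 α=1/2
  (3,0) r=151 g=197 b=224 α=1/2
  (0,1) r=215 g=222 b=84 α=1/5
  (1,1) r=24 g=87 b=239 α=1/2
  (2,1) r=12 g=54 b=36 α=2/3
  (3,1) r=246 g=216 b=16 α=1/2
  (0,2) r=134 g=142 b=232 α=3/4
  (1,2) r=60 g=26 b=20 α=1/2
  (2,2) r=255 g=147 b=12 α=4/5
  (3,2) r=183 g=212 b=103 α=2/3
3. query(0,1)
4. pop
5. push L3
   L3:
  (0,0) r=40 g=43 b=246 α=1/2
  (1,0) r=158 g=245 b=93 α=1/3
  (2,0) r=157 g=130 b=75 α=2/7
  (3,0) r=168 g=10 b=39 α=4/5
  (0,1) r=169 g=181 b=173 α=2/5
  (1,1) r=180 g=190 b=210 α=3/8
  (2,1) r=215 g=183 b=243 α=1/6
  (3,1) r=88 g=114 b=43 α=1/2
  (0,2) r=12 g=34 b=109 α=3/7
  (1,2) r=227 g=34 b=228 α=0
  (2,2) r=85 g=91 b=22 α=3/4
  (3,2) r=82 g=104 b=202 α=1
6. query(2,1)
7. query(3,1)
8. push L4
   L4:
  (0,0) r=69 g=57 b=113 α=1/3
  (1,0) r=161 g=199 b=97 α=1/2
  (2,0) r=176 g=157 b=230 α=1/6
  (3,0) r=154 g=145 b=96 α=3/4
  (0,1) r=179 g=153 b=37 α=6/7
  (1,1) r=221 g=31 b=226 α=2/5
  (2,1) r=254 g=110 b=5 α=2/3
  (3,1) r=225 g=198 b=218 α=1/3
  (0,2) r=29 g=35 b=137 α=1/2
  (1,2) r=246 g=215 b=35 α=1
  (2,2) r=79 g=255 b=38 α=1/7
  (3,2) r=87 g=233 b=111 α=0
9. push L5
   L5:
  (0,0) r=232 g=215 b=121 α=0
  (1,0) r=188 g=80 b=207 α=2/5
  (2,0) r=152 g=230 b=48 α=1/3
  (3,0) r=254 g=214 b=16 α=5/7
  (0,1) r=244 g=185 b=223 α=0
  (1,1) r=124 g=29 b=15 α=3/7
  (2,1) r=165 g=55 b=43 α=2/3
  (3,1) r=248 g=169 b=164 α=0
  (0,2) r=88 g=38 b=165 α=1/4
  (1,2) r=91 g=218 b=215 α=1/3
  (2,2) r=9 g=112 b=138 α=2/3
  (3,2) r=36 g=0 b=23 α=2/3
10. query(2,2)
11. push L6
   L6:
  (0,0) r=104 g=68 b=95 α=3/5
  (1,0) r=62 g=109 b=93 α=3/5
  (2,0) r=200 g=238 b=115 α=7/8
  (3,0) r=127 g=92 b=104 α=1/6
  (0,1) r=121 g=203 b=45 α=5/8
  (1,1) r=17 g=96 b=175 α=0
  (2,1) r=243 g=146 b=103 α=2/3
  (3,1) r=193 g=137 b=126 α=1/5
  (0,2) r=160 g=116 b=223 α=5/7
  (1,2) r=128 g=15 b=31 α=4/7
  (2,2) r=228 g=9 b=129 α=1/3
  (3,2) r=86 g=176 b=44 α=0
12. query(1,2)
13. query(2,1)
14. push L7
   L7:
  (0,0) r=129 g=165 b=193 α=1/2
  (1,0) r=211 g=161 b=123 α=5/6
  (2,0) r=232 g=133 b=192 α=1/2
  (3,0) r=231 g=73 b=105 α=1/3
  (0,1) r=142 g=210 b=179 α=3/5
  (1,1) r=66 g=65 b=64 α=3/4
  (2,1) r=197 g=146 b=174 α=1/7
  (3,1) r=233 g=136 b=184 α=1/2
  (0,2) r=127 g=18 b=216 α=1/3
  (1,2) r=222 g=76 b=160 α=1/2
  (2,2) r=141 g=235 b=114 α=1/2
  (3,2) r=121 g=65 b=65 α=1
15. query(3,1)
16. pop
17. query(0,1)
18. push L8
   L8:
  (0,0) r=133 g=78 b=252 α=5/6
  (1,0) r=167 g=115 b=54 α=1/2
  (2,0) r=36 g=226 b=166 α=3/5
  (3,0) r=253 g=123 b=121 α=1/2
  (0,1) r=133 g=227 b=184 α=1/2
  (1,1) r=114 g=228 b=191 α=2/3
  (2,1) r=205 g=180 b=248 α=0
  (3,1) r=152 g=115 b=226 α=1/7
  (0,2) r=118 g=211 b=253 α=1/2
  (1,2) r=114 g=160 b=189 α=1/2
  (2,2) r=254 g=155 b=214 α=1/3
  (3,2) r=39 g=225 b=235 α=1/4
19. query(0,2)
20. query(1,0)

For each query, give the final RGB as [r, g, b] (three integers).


query (0,1) [L1,L2] — begin 0,0,0
L1 α=1/2: [39, 187/2, 124]
L2 α=1/5: [371/5, 596/5, 116]
rounded: [74, 119, 116]

at x=2,y=1 over L1,L3:
L1 α=1/2: [243/2, 51/2, 135/2]
L3 α=1/6: [1645/12, 207/4, 387/4]
= [137, 52, 97]

at x=3,y=1 over L1,L3:
after L1 α=1/2: [28, 108, 50]
after L3 α=1/2: [58, 111, 93/2]
rounded: [58, 111, 46]

query (2,2) [L1,L3,L4,L5] — begin 0,0,0
+L1 (α=1/4) → [3/4, 26, 127/4]
+L3 (α=3/4) → [1023/16, 299/4, 391/16]
+L4 (α=1/7) → [3701/56, 201/2, 211/8]
+L5 (α=2/3) → [4709/168, 649/6, 2419/24]
rounded: [28, 108, 101]

query (1,2) [L1,L3,L4,L5,L6] — begin 0,0,0
+L1 (α=3/4) → [117/4, 84, 30]
+L3 (α=0) → [117/4, 84, 30]
+L4 (α=1) → [246, 215, 35]
+L5 (α=1/3) → [583/3, 216, 95]
+L6 (α=4/7) → [1095/7, 708/7, 409/7]
rounded: [156, 101, 58]

query (2,1) [L1,L3,L4,L5,L6] — begin 0,0,0
L1 α=1/2: [243/2, 51/2, 135/2]
L3 α=1/6: [1645/12, 207/4, 387/4]
L4 α=2/3: [7741/36, 1087/12, 427/12]
L5 α=2/3: [19621/108, 2407/36, 1459/36]
L6 α=2/3: [72109/324, 12919/108, 8875/108]
→ [223, 120, 82]

(3,1) stack=L1,L3,L4,L5,L6,L7; from [0,0,0]:
after L1 α=1/2: [28, 108, 50]
after L3 α=1/2: [58, 111, 93/2]
after L4 α=1/3: [341/3, 140, 311/3]
after L5 α=0: [341/3, 140, 311/3]
after L6 α=1/5: [1943/15, 697/5, 1622/15]
after L7 α=1/2: [2719/15, 1377/10, 2191/15]
= [181, 138, 146]

(0,1) stack=L1,L3,L4,L5,L6; from [0,0,0]:
L1 α=1/2: [39, 187/2, 124]
L3 α=2/5: [91, 257/2, 718/5]
L4 α=6/7: [1165/7, 299/2, 1828/35]
L5 α=0: [1165/7, 299/2, 1828/35]
L6 α=5/8: [3865/28, 2927/16, 13359/280]
rounded: [138, 183, 48]

(0,2) stack=L1,L3,L4,L5,L6,L8; from [0,0,0]:
+L1 (α=1/2) → [221/2, 231/2, 94]
+L3 (α=3/7) → [478/7, 564/7, 703/7]
+L4 (α=1/2) → [681/14, 809/14, 831/7]
+L5 (α=1/4) → [3275/56, 2959/56, 912/7]
+L6 (α=5/7) → [25675/196, 19199/196, 9629/49]
+L8 (α=1/2) → [48803/392, 60555/392, 11013/49]
rounded: [124, 154, 225]

(1,0) stack=L1,L3,L4,L5,L6,L8; from [0,0,0]:
L1 α=3/8: [15/4, 459/8, 225/8]
L3 α=1/3: [331/6, 1439/12, 199/4]
L4 α=1/2: [1297/12, 3827/24, 587/8]
L5 α=2/5: [2801/20, 5107/40, 5073/40]
L6 α=3/5: [4661/50, 11647/100, 10653/100]
L8 α=1/2: [13011/100, 23147/200, 16053/200]
rounded: [130, 116, 80]


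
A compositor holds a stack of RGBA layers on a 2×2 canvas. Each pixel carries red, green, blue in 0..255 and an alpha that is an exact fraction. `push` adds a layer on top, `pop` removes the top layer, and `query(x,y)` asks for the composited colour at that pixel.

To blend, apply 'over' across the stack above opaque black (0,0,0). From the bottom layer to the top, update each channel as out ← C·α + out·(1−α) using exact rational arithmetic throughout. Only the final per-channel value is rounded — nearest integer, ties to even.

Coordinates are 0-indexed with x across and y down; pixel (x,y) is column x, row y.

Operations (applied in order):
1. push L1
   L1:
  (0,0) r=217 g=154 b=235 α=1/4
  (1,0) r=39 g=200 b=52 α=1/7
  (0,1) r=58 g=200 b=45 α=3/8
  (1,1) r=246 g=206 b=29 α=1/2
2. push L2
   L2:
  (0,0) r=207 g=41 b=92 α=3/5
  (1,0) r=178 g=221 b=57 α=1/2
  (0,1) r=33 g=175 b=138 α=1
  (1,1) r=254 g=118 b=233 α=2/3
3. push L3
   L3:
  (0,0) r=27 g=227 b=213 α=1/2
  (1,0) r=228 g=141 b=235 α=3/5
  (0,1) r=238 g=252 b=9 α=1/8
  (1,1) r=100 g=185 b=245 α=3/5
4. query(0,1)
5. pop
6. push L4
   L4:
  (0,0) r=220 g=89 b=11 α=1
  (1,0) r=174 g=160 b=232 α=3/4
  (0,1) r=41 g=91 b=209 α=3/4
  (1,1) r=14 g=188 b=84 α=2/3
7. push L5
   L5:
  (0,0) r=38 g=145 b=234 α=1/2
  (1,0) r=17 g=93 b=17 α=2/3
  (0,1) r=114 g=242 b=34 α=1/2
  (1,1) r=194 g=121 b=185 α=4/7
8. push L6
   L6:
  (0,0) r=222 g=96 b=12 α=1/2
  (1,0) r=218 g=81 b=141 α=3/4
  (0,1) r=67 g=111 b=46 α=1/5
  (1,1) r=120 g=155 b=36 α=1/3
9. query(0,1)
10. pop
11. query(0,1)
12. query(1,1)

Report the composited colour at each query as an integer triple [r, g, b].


query (0,1) [L1,L2,L3] — begin 0,0,0
after L1 α=3/8: [87/4, 75, 135/8]
after L2 α=1: [33, 175, 138]
after L3 α=1/8: [469/8, 1477/8, 975/8]
= [59, 185, 122]

(0,1) stack=L1,L2,L4,L5,L6; from [0,0,0]:
after L1 α=3/8: [87/4, 75, 135/8]
after L2 α=1: [33, 175, 138]
after L4 α=3/4: [39, 112, 765/4]
after L5 α=1/2: [153/2, 177, 901/8]
after L6 α=1/5: [373/5, 819/5, 993/10]
rounded: [75, 164, 99]

query (0,1) [L1,L2,L4,L5] — begin 0,0,0
L1 α=3/8: [87/4, 75, 135/8]
L2 α=1: [33, 175, 138]
L4 α=3/4: [39, 112, 765/4]
L5 α=1/2: [153/2, 177, 901/8]
→ [76, 177, 113]

query (1,1) [L1,L2,L4,L5] — begin 0,0,0
L1 α=1/2: [123, 103, 29/2]
L2 α=2/3: [631/3, 113, 961/6]
L4 α=2/3: [715/9, 163, 1969/18]
L5 α=4/7: [3043/21, 139, 6409/42]
→ [145, 139, 153]


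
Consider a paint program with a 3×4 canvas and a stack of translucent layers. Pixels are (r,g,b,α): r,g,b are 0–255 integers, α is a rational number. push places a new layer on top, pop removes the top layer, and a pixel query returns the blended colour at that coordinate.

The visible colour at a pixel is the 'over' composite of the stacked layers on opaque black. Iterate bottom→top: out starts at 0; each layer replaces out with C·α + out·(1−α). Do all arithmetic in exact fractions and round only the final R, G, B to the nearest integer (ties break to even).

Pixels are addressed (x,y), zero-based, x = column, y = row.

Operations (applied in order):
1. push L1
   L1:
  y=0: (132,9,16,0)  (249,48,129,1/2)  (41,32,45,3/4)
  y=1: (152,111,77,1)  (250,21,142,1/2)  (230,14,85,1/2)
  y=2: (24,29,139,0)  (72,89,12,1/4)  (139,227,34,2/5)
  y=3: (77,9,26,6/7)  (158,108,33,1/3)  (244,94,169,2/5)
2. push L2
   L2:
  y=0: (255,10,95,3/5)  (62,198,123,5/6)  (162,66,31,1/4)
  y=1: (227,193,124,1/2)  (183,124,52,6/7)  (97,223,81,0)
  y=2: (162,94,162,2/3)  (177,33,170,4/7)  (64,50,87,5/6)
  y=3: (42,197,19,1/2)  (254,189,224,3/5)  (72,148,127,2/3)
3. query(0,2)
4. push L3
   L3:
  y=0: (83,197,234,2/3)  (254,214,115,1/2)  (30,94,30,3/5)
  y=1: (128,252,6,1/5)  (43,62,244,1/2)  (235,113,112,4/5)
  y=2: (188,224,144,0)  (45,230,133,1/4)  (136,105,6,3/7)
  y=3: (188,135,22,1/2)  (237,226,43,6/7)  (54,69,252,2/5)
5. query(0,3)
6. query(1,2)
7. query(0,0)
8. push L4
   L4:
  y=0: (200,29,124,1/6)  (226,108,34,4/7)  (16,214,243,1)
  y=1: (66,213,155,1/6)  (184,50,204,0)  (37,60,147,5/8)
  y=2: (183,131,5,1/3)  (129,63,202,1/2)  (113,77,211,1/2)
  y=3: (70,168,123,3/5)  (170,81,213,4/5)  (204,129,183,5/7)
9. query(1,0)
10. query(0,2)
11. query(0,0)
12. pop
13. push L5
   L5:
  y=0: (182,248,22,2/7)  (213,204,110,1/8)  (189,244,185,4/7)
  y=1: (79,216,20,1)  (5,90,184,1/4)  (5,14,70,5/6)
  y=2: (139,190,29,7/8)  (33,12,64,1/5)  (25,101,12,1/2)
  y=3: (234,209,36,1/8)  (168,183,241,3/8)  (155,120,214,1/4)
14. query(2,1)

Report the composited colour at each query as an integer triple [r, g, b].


(0,2) stack=L1,L2; from [0,0,0]:
+L1 (α=0) → [0, 0, 0]
+L2 (α=2/3) → [108, 188/3, 108]
→ [108, 63, 108]

query (0,3) [L1,L2,L3] — begin 0,0,0
L1 α=6/7: [66, 54/7, 156/7]
L2 α=1/2: [54, 1433/14, 289/14]
L3 α=1/2: [121, 3323/28, 597/28]
rounded: [121, 119, 21]

(1,2) stack=L1,L2,L3; from [0,0,0]:
L1 α=1/4: [18, 89/4, 3]
L2 α=4/7: [762/7, 795/28, 689/7]
L3 α=1/4: [2601/28, 8825/112, 1499/14]
rounded: [93, 79, 107]

(0,0) stack=L1,L2,L3; from [0,0,0]:
+L1 (α=0) → [0, 0, 0]
+L2 (α=3/5) → [153, 6, 57]
+L3 (α=2/3) → [319/3, 400/3, 175]
rounded: [106, 133, 175]

query (1,0) [L1,L2,L3,L4] — begin 0,0,0
L1 α=1/2: [249/2, 24, 129/2]
L2 α=5/6: [869/12, 169, 453/4]
L3 α=1/2: [3917/24, 383/2, 913/8]
L4 α=4/7: [11149/56, 2013/14, 3827/56]
→ [199, 144, 68]

(0,2) stack=L1,L2,L3,L4; from [0,0,0]:
+L1 (α=0) → [0, 0, 0]
+L2 (α=2/3) → [108, 188/3, 108]
+L3 (α=0) → [108, 188/3, 108]
+L4 (α=1/3) → [133, 769/9, 221/3]
= [133, 85, 74]

query (0,0) [L1,L2,L3,L4] — begin 0,0,0
L1 α=0: [0, 0, 0]
L2 α=3/5: [153, 6, 57]
L3 α=2/3: [319/3, 400/3, 175]
L4 α=1/6: [2195/18, 2087/18, 333/2]
→ [122, 116, 166]

query (2,1) [L1,L2,L3,L5] — begin 0,0,0
L1 α=1/2: [115, 7, 85/2]
L2 α=0: [115, 7, 85/2]
L3 α=4/5: [211, 459/5, 981/10]
L5 α=5/6: [118/3, 809/30, 4481/60]
= [39, 27, 75]


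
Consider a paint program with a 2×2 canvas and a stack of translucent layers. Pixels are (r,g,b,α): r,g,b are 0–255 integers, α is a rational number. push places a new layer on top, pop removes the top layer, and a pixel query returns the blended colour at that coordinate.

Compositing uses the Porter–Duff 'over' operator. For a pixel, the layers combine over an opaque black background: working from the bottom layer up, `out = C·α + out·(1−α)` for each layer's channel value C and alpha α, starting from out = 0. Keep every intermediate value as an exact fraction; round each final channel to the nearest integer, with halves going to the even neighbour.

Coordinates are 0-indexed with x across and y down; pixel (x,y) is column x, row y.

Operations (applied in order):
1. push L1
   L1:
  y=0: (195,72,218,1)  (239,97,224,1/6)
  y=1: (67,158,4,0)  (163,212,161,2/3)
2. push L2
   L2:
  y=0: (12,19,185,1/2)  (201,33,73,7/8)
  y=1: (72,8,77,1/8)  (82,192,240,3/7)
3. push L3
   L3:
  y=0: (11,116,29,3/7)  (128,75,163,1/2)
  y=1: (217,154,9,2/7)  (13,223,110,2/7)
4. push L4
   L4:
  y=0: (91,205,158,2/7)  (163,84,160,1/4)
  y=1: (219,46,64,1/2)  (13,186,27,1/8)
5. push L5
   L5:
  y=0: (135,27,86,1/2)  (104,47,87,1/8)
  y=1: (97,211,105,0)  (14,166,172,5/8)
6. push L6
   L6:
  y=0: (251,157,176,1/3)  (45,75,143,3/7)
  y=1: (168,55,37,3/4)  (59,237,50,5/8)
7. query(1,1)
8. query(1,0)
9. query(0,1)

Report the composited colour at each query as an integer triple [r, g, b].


query (1,1) [L1,L2,L3,L4,L5,L6] — begin 0,0,0
after L1 α=2/3: [326/3, 424/3, 322/3]
after L2 α=3/7: [2042/21, 3424/21, 3448/21]
after L3 α=2/7: [10756/147, 26486/147, 21860/147]
after L4 α=1/8: [11029/168, 3799/21, 22427/168]
after L5 α=5/8: [14949/448, 9609/56, 70587/448]
after L6 α=5/8: [177007/3584, 95187/448, 323761/3584]
= [49, 212, 90]

(1,0) stack=L1,L2,L3,L4,L5,L6; from [0,0,0]:
L1 α=1/6: [239/6, 97/6, 112/3]
L2 α=7/8: [8681/48, 1483/48, 1645/24]
L3 α=1/2: [14825/96, 5083/96, 5557/48]
L4 α=1/4: [20041/128, 7771/128, 8117/64]
L5 α=1/8: [153599/1024, 60413/1024, 62387/512]
L6 α=3/7: [188159/1792, 16859/256, 16757/128]
= [105, 66, 131]

(0,1) stack=L1,L2,L3,L4,L5,L6; from [0,0,0]:
+L1 (α=0) → [0, 0, 0]
+L2 (α=1/8) → [9, 1, 77/8]
+L3 (α=2/7) → [479/7, 313/7, 529/56]
+L4 (α=1/2) → [1006/7, 635/14, 4113/112]
+L5 (α=0) → [1006/7, 635/14, 4113/112]
+L6 (α=3/4) → [2267/14, 2945/56, 16545/448]
rounded: [162, 53, 37]


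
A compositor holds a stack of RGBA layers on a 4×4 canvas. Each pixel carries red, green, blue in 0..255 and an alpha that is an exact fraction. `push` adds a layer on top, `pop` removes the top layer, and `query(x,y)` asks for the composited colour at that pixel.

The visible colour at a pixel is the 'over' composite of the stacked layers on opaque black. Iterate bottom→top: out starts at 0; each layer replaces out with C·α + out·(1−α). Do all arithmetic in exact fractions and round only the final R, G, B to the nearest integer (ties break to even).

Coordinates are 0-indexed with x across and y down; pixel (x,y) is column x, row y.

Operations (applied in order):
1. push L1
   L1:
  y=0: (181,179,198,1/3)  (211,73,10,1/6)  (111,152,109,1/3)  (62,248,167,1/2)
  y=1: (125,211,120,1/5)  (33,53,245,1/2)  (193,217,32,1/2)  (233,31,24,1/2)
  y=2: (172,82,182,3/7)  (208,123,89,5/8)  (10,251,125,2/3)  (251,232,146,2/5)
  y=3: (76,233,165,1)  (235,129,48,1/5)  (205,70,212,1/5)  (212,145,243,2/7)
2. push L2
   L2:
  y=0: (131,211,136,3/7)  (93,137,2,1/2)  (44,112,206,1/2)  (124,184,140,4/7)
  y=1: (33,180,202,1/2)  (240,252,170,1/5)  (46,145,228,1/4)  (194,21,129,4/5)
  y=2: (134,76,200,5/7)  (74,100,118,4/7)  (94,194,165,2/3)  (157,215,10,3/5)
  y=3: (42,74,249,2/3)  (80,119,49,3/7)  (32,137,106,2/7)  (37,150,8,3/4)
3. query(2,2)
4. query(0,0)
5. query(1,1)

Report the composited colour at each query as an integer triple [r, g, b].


at x=2,y=2 over L1,L2:
after L1 α=2/3: [20/3, 502/3, 250/3]
after L2 α=2/3: [584/9, 1666/9, 1240/9]
= [65, 185, 138]

(0,0) stack=L1,L2; from [0,0,0]:
after L1 α=1/3: [181/3, 179/3, 66]
after L2 α=3/7: [1903/21, 2615/21, 96]
→ [91, 125, 96]

(1,1) stack=L1,L2; from [0,0,0]:
L1 α=1/2: [33/2, 53/2, 245/2]
L2 α=1/5: [306/5, 358/5, 132]
→ [61, 72, 132]


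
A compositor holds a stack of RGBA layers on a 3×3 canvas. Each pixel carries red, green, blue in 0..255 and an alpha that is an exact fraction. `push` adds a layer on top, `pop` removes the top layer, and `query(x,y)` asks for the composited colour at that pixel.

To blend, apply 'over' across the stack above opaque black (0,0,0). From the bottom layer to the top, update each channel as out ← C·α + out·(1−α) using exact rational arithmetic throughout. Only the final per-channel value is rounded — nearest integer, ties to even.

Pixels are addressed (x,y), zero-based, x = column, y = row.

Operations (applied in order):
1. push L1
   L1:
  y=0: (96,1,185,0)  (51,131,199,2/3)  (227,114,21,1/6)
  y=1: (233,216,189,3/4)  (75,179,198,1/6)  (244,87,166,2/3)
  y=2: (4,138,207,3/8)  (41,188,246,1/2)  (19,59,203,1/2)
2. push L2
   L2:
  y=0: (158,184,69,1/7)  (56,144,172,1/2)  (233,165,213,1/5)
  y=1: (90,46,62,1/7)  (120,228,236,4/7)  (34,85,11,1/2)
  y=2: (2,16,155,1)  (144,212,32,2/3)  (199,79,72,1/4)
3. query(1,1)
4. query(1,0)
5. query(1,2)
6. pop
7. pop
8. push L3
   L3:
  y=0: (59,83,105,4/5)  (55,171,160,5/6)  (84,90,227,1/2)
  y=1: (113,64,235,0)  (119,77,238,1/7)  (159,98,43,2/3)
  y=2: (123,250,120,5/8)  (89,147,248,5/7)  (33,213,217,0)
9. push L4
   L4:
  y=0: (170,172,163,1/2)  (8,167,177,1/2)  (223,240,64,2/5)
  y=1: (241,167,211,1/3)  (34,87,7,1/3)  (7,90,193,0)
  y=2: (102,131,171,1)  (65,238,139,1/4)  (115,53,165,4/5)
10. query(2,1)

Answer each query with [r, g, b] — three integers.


(1,1) stack=L1,L2; from [0,0,0]:
+L1 (α=1/6) → [25/2, 179/6, 33]
+L2 (α=4/7) → [1035/14, 2003/14, 149]
→ [74, 143, 149]

(1,0) stack=L1,L2; from [0,0,0]:
L1 α=2/3: [34, 262/3, 398/3]
L2 α=1/2: [45, 347/3, 457/3]
→ [45, 116, 152]

(1,2) stack=L1,L2; from [0,0,0]:
+L1 (α=1/2) → [41/2, 94, 123]
+L2 (α=2/3) → [617/6, 518/3, 187/3]
rounded: [103, 173, 62]

at x=2,y=1 over L3,L4:
after L3 α=2/3: [106, 196/3, 86/3]
after L4 α=0: [106, 196/3, 86/3]
→ [106, 65, 29]


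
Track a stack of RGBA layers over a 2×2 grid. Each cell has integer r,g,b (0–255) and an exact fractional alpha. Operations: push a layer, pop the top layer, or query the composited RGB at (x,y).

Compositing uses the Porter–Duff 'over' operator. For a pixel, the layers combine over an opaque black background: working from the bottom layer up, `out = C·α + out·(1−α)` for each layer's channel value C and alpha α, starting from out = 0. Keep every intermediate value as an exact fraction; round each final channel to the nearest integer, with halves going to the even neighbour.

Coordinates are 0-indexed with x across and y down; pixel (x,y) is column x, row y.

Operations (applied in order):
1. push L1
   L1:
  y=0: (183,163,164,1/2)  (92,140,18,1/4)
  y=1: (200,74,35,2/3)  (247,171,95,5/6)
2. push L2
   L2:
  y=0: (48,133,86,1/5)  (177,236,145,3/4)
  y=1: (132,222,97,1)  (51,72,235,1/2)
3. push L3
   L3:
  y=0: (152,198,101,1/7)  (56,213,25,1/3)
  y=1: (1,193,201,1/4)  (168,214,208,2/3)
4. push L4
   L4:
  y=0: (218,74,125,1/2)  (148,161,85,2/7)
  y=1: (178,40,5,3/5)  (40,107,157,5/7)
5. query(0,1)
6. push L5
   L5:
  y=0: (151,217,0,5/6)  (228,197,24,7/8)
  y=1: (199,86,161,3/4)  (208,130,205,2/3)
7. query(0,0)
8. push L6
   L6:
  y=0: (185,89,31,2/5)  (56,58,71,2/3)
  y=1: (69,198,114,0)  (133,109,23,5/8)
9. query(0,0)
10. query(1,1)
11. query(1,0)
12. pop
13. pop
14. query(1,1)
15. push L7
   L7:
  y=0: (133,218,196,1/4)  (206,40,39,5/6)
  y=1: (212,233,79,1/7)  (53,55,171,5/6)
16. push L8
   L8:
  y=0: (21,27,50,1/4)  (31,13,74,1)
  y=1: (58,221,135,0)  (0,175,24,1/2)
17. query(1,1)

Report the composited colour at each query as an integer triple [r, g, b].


at x=0,y=1 over L1,L2,L3,L4:
L1 α=2/3: [400/3, 148/3, 70/3]
L2 α=1: [132, 222, 97]
L3 α=1/4: [397/4, 859/4, 123]
L4 α=3/5: [293/2, 1099/10, 261/5]
rounded: [146, 110, 52]

at x=0,y=0 over L1,L2,L3,L4,L5:
after L1 α=1/2: [183/2, 163/2, 82]
after L2 α=1/5: [414/5, 459/5, 414/5]
after L3 α=1/7: [3244/35, 3744/35, 427/5]
after L4 α=1/2: [5437/35, 3167/35, 526/5]
after L5 α=5/6: [15931/105, 6857/35, 263/15]
→ [152, 196, 18]

at x=0,y=0 over L1,L2,L3,L4,L5,L6:
after L1 α=1/2: [183/2, 163/2, 82]
after L2 α=1/5: [414/5, 459/5, 414/5]
after L3 α=1/7: [3244/35, 3744/35, 427/5]
after L4 α=1/2: [5437/35, 3167/35, 526/5]
after L5 α=5/6: [15931/105, 6857/35, 263/15]
after L6 α=2/5: [28881/175, 26801/175, 573/25]
= [165, 153, 23]

query (1,1) [L1,L2,L3,L4,L5,L6] — begin 0,0,0
+L1 (α=5/6) → [1235/6, 285/2, 475/6]
+L2 (α=1/2) → [1541/12, 429/4, 1885/12]
+L3 (α=2/3) → [5573/36, 2141/12, 6877/36]
+L4 (α=5/7) → [9173/126, 5351/42, 3001/18]
+L5 (α=2/3) → [61589/378, 16271/126, 10381/54]
+L6 (α=5/8) → [145379/1008, 39161/336, 12451/144]
→ [144, 117, 86]

at x=1,y=0 over L1,L2,L3,L4,L5,L6:
+L1 (α=1/4) → [23, 35, 9/2]
+L2 (α=3/4) → [277/2, 743/4, 879/8]
+L3 (α=1/3) → [111, 1169/6, 979/12]
+L4 (α=2/7) → [851/7, 1111/6, 6935/84]
+L5 (α=7/8) → [12023/56, 9385/48, 21047/672]
+L6 (α=2/3) → [18295/168, 14953/144, 116471/2016]
rounded: [109, 104, 58]

at x=1,y=1 over L1,L2,L3,L4:
L1 α=5/6: [1235/6, 285/2, 475/6]
L2 α=1/2: [1541/12, 429/4, 1885/12]
L3 α=2/3: [5573/36, 2141/12, 6877/36]
L4 α=5/7: [9173/126, 5351/42, 3001/18]
rounded: [73, 127, 167]

query (1,1) [L1,L2,L3,L4,L7,L8] — begin 0,0,0
+L1 (α=5/6) → [1235/6, 285/2, 475/6]
+L2 (α=1/2) → [1541/12, 429/4, 1885/12]
+L3 (α=2/3) → [5573/36, 2141/12, 6877/36]
+L4 (α=5/7) → [9173/126, 5351/42, 3001/18]
+L7 (α=5/6) → [42563/756, 16901/252, 18391/108]
+L8 (α=1/2) → [42563/1512, 61001/504, 20983/216]
→ [28, 121, 97]


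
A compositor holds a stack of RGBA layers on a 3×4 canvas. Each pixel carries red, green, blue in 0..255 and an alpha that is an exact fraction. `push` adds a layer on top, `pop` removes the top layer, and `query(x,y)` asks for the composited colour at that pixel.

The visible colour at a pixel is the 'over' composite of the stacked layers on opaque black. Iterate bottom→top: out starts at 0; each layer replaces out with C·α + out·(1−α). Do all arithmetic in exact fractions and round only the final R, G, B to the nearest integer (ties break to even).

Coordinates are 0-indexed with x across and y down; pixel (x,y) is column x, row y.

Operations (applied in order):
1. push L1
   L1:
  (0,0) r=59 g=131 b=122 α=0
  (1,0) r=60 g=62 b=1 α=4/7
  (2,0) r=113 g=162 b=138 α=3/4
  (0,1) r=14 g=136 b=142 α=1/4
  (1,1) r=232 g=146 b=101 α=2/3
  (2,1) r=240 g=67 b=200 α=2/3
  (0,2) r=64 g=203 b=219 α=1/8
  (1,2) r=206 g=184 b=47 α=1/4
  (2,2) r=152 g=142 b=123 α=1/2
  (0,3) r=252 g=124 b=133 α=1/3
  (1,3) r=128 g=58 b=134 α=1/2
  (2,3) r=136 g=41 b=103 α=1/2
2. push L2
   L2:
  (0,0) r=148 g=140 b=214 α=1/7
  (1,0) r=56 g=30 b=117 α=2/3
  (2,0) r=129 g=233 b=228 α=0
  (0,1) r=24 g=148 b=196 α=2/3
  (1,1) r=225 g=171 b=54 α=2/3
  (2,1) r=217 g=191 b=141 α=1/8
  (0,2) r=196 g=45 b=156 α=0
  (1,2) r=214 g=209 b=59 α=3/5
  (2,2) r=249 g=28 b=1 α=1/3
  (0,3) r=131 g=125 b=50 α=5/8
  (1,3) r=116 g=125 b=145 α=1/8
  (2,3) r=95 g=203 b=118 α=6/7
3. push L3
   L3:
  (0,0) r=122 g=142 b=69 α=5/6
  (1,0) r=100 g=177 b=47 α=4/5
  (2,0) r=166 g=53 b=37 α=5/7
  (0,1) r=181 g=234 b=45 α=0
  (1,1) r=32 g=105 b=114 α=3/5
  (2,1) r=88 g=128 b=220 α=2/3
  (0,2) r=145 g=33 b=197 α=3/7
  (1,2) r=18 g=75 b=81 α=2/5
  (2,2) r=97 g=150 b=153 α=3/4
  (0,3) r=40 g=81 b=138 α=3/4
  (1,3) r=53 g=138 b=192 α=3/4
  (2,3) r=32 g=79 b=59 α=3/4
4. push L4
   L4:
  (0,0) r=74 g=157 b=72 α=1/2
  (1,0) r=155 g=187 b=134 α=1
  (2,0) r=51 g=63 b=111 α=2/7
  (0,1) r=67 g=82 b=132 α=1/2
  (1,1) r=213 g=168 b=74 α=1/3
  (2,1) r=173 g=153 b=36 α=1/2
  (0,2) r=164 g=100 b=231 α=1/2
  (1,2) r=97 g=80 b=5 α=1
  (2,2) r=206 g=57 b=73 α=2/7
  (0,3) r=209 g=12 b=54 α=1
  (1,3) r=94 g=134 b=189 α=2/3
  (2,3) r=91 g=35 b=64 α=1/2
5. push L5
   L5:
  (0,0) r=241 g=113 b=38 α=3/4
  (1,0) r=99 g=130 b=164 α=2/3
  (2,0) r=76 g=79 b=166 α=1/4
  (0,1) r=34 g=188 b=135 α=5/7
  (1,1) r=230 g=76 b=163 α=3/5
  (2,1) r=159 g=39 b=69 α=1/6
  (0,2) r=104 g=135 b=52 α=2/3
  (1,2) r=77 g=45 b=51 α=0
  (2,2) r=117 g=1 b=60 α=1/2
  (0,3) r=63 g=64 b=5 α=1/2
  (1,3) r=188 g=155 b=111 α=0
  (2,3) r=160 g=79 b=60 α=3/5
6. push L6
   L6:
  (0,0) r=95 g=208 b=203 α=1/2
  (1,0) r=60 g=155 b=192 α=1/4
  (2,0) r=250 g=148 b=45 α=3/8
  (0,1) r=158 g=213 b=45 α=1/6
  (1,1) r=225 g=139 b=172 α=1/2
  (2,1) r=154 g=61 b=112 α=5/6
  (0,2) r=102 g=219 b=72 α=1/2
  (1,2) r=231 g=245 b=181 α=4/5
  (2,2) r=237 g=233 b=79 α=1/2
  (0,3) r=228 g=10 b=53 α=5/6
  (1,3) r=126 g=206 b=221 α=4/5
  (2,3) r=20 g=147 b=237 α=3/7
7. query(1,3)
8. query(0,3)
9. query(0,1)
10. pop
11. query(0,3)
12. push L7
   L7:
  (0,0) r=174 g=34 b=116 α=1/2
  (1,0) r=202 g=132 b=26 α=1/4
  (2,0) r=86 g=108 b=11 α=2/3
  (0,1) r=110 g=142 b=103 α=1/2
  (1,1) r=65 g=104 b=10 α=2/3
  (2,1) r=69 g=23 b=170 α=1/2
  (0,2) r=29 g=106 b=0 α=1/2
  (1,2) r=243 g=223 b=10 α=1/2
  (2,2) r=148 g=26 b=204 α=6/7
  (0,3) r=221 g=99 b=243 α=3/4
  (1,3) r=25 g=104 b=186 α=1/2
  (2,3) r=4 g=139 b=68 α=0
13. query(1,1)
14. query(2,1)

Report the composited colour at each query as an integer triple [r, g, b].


query (1,3) [L1,L2,L3,L4,L5,L6] — begin 0,0,0
+L1 (α=1/2) → [64, 29, 67]
+L2 (α=1/8) → [141/2, 41, 307/4]
+L3 (α=3/4) → [459/8, 455/4, 2611/16]
+L4 (α=2/3) → [1963/24, 509/4, 8659/48]
+L5 (α=0) → [1963/24, 509/4, 8659/48]
+L6 (α=4/5) → [14059/120, 761/4, 51091/240]
= [117, 190, 213]

(0,3) stack=L1,L2,L3,L4,L5,L6; from [0,0,0]:
after L1 α=1/3: [84, 124/3, 133/3]
after L2 α=5/8: [907/8, 749/8, 383/8]
after L3 α=3/4: [1867/32, 2693/32, 3695/32]
after L4 α=1: [209, 12, 54]
after L5 α=1/2: [136, 38, 59/2]
after L6 α=5/6: [638/3, 44/3, 589/12]
= [213, 15, 49]

query (0,1) [L1,L2,L3,L4,L5,L6] — begin 0,0,0
after L1 α=1/4: [7/2, 34, 71/2]
after L2 α=2/3: [103/6, 110, 285/2]
after L3 α=0: [103/6, 110, 285/2]
after L4 α=1/2: [505/12, 96, 549/4]
after L5 α=5/7: [1525/42, 1132/7, 1899/14]
after L6 α=1/6: [14261/252, 7151/42, 3375/28]
= [57, 170, 121]

query (0,3) [L1,L2,L3,L4,L5] — begin 0,0,0
+L1 (α=1/3) → [84, 124/3, 133/3]
+L2 (α=5/8) → [907/8, 749/8, 383/8]
+L3 (α=3/4) → [1867/32, 2693/32, 3695/32]
+L4 (α=1) → [209, 12, 54]
+L5 (α=1/2) → [136, 38, 59/2]
= [136, 38, 30]

query (1,1) [L1,L2,L3,L4,L5,L7] — begin 0,0,0
after L1 α=2/3: [464/3, 292/3, 202/3]
after L2 α=2/3: [1814/9, 1318/9, 526/9]
after L3 α=3/5: [4492/45, 5471/45, 826/9]
after L4 α=1/3: [18569/135, 18502/135, 2318/27]
after L5 α=3/5: [130288/675, 67784/675, 17839/135]
after L7 α=2/3: [218038/2025, 208184/2025, 20539/405]
rounded: [108, 103, 51]

at x=2,y=1 over L1,L2,L3,L4,L5,L7:
+L1 (α=2/3) → [160, 134/3, 400/3]
+L2 (α=1/8) → [1337/8, 1511/24, 3223/24]
+L3 (α=2/3) → [915/8, 7655/72, 13783/72]
+L4 (α=1/2) → [2299/16, 18671/144, 16375/144]
+L5 (α=1/6) → [14039/96, 98971/864, 91811/864]
+L7 (α=1/2) → [20663/192, 118843/1728, 238691/1728]
→ [108, 69, 138]


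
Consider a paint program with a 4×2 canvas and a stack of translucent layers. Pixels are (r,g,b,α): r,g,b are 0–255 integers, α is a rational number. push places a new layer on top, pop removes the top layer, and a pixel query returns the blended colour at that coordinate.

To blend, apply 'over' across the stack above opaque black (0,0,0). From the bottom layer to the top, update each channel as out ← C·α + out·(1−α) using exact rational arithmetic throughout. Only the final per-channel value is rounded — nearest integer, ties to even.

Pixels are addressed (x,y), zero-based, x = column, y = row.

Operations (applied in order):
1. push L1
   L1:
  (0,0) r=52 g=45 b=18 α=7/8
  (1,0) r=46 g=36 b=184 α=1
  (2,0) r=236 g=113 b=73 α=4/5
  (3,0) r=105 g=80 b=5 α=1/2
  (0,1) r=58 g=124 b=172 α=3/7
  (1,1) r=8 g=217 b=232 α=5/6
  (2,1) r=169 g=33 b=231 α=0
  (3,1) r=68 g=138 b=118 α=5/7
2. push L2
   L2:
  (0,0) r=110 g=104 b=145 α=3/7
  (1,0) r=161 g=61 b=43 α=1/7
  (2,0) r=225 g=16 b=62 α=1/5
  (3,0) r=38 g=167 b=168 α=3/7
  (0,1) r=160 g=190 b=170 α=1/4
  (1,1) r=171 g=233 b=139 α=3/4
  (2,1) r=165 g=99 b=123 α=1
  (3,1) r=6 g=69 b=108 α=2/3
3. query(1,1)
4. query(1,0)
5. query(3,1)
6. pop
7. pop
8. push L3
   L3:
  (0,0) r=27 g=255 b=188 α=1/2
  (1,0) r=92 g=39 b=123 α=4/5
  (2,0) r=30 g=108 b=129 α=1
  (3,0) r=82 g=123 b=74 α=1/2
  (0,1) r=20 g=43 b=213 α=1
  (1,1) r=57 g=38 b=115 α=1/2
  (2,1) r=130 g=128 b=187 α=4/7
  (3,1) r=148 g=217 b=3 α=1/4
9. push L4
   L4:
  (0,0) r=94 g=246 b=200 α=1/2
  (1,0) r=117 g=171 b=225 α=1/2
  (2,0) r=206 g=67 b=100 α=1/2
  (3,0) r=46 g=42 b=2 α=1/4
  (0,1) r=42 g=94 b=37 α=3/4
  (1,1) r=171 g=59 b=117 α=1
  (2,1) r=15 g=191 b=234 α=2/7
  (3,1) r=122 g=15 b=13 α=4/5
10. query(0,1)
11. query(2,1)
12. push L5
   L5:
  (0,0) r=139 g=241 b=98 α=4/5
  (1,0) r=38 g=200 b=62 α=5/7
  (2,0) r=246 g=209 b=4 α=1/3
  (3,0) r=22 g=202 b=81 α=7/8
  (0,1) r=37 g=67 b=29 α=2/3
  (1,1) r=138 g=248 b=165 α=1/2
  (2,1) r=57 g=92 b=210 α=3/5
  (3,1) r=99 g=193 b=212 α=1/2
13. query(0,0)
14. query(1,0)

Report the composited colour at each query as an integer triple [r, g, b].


at x=1,y=1 over L1,L2:
L1 α=5/6: [20/3, 1085/6, 580/3]
L2 α=3/4: [1559/12, 5279/24, 1831/12]
→ [130, 220, 153]

query (1,0) [L1,L2] — begin 0,0,0
+L1 (α=1) → [46, 36, 184]
+L2 (α=1/7) → [437/7, 277/7, 1147/7]
rounded: [62, 40, 164]

query (3,1) [L1,L2] — begin 0,0,0
+L1 (α=5/7) → [340/7, 690/7, 590/7]
+L2 (α=2/3) → [424/21, 552/7, 2102/21]
→ [20, 79, 100]

query (0,1) [L3,L4] — begin 0,0,0
after L3 α=1: [20, 43, 213]
after L4 α=3/4: [73/2, 325/4, 81]
= [36, 81, 81]

at x=2,y=1 over L3,L4:
L3 α=4/7: [520/7, 512/7, 748/7]
L4 α=2/7: [2810/49, 5234/49, 7016/49]
rounded: [57, 107, 143]

(0,0) stack=L3,L4,L5; from [0,0,0]:
L3 α=1/2: [27/2, 255/2, 94]
L4 α=1/2: [215/4, 747/4, 147]
L5 α=4/5: [2439/20, 4603/20, 539/5]
= [122, 230, 108]

at x=1,y=0 over L3,L4,L5:
after L3 α=4/5: [368/5, 156/5, 492/5]
after L4 α=1/2: [953/10, 1011/10, 1617/10]
after L5 α=5/7: [1903/35, 6011/35, 3167/35]
rounded: [54, 172, 90]


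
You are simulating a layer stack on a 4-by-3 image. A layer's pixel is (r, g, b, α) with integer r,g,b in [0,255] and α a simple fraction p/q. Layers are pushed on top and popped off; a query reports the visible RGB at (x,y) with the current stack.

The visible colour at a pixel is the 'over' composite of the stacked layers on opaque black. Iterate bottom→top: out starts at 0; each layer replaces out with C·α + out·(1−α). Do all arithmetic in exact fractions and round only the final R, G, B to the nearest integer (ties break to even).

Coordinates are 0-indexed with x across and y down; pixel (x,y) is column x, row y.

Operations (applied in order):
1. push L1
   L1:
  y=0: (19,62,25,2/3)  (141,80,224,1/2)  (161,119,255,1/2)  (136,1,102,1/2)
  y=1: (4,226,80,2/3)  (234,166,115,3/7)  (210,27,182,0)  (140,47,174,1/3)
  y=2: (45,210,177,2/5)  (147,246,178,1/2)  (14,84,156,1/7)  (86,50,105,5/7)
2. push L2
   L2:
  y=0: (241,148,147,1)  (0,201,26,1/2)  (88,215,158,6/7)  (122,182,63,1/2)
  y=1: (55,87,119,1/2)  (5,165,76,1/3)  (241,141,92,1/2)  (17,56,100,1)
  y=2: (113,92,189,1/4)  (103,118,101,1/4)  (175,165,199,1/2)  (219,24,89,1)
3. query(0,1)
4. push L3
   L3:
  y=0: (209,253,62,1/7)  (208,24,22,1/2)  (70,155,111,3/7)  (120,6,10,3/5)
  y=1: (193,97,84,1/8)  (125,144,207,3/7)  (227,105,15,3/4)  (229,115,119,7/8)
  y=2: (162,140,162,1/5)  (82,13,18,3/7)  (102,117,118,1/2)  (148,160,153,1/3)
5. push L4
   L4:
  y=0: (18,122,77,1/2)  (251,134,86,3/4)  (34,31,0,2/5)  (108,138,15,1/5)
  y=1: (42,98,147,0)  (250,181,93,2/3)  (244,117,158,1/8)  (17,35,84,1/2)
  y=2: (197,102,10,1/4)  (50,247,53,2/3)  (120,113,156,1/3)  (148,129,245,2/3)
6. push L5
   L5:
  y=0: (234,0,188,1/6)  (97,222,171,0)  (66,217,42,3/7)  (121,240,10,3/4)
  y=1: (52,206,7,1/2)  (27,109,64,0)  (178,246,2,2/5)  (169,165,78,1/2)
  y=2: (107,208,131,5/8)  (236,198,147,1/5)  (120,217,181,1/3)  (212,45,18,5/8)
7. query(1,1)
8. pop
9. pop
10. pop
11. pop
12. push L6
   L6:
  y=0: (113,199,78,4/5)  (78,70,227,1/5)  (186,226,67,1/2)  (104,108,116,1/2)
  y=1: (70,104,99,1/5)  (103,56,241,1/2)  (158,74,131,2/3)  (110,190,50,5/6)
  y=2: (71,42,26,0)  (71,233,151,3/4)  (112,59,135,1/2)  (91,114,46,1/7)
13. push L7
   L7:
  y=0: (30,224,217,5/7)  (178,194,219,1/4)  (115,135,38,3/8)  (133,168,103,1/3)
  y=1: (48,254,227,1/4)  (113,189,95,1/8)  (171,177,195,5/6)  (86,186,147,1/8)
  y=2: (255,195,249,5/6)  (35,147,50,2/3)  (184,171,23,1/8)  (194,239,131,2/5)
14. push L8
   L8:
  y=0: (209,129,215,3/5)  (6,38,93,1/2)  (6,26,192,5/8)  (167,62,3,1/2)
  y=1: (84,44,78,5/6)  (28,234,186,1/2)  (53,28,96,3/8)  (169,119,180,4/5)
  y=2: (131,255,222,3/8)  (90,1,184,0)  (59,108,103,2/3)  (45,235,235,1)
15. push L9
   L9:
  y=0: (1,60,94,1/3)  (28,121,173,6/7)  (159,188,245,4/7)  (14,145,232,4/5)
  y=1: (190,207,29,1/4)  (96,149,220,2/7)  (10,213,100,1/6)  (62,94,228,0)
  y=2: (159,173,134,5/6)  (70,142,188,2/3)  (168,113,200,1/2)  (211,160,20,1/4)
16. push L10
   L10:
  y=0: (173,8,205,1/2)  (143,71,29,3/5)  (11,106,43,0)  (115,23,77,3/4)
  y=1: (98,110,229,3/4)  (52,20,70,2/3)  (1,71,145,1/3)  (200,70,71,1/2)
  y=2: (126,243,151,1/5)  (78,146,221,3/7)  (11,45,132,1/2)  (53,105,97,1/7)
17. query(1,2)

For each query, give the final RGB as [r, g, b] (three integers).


(0,1) stack=L1,L2; from [0,0,0]:
+L1 (α=2/3) → [8/3, 452/3, 160/3]
+L2 (α=1/2) → [173/6, 713/6, 517/6]
rounded: [29, 119, 86]

at x=1,y=1 over L1,L2,L3,L4,L5:
L1 α=3/7: [702/7, 498/7, 345/7]
L2 α=1/3: [1439/21, 717/7, 1222/21]
L3 α=3/7: [13631/147, 5892/49, 17929/147]
L4 α=2/3: [87131/441, 23630/147, 45271/441]
L5 α=0: [87131/441, 23630/147, 45271/441]
= [198, 161, 103]

query (1,2) [L1,L6,L7,L8,L9,L10] — begin 0,0,0
after L1 α=1/2: [147/2, 123, 89]
after L6 α=3/4: [573/8, 411/2, 271/2]
after L7 α=2/3: [1133/24, 333/2, 157/2]
after L8 α=0: [1133/24, 333/2, 157/2]
after L9 α=2/3: [4493/72, 901/6, 303/2]
after L10 α=3/7: [8705/126, 3116/21, 1269/7]
= [69, 148, 181]


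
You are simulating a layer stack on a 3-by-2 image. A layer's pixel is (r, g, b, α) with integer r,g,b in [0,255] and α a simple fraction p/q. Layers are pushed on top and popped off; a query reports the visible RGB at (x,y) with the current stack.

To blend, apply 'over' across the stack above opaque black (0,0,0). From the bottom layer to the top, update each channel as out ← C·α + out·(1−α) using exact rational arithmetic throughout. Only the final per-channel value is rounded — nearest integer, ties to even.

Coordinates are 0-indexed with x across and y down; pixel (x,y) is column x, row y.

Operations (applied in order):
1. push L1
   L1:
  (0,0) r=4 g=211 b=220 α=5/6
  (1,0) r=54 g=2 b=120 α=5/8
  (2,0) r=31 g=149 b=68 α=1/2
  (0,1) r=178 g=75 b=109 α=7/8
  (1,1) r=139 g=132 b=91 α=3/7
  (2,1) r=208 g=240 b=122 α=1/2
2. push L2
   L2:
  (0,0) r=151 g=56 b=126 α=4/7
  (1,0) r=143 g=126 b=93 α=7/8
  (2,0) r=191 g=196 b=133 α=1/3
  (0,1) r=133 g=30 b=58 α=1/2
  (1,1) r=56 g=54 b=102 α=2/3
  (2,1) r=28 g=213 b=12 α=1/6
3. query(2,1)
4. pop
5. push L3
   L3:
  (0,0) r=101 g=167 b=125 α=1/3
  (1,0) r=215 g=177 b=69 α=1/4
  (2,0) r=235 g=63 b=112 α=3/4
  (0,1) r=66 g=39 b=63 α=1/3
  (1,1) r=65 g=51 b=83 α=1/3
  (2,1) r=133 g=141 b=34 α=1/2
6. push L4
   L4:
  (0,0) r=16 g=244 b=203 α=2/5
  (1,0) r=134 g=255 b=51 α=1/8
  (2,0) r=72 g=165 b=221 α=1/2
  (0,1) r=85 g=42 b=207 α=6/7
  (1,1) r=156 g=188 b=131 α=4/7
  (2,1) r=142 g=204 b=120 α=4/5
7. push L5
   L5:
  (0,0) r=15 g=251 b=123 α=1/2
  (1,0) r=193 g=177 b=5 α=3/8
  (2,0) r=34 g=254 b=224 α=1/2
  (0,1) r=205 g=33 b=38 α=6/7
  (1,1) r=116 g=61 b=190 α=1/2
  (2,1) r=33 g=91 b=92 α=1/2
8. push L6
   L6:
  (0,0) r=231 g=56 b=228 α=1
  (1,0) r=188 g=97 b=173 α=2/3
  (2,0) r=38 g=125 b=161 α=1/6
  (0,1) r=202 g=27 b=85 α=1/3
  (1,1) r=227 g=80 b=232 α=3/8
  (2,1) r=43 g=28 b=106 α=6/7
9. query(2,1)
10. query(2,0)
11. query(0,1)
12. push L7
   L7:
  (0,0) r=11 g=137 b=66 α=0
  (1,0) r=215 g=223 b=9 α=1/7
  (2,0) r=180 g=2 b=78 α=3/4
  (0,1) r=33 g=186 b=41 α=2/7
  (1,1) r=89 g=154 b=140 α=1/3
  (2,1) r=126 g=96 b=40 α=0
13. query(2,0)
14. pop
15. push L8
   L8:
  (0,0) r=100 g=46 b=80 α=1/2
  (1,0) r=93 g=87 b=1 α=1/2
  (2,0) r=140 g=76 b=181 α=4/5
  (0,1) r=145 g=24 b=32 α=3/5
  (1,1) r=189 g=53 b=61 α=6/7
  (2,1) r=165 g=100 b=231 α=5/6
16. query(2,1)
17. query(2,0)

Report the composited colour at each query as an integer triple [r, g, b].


at x=2,y=1 over L1,L2:
+L1 (α=1/2) → [104, 120, 61]
+L2 (α=1/6) → [274/3, 271/2, 317/6]
= [91, 136, 53]

query (2,1) [L1,L3,L4,L5,L6] — begin 0,0,0
after L1 α=1/2: [104, 120, 61]
after L3 α=1/2: [237/2, 261/2, 95/2]
after L4 α=4/5: [1373/10, 1893/10, 211/2]
after L5 α=1/2: [1703/20, 2803/20, 395/4]
after L6 α=6/7: [6863/140, 6163/140, 2939/28]
→ [49, 44, 105]

query (2,0) [L1,L3,L4,L5,L6] — begin 0,0,0
after L1 α=1/2: [31/2, 149/2, 34]
after L3 α=3/4: [1441/8, 527/8, 185/2]
after L4 α=1/2: [2017/16, 1847/16, 627/4]
after L5 α=1/2: [2561/32, 5911/32, 1523/8]
after L6 α=1/6: [14021/192, 11185/64, 8903/48]
= [73, 175, 185]

(0,1) stack=L1,L3,L4,L5,L6; from [0,0,0]:
after L1 α=7/8: [623/4, 525/8, 763/8]
after L3 α=1/3: [755/6, 227/4, 1015/12]
after L4 α=6/7: [545/6, 1235/28, 15919/84]
after L5 α=6/7: [7925/42, 6779/196, 35071/588]
after L6 α=1/3: [12167/63, 9425/294, 60061/882]
rounded: [193, 32, 68]

query (2,0) [L1,L3,L4,L5,L6,L7] — begin 0,0,0
after L1 α=1/2: [31/2, 149/2, 34]
after L3 α=3/4: [1441/8, 527/8, 185/2]
after L4 α=1/2: [2017/16, 1847/16, 627/4]
after L5 α=1/2: [2561/32, 5911/32, 1523/8]
after L6 α=1/6: [14021/192, 11185/64, 8903/48]
after L7 α=3/4: [117701/768, 11569/256, 20135/192]
→ [153, 45, 105]

(2,1) stack=L1,L3,L4,L5,L6,L8; from [0,0,0]:
after L1 α=1/2: [104, 120, 61]
after L3 α=1/2: [237/2, 261/2, 95/2]
after L4 α=4/5: [1373/10, 1893/10, 211/2]
after L5 α=1/2: [1703/20, 2803/20, 395/4]
after L6 α=6/7: [6863/140, 6163/140, 2939/28]
after L8 α=5/6: [122363/840, 76163/840, 35279/168]
rounded: [146, 91, 210]

at x=2,y=0 over L1,L3,L4,L5,L6,L8:
after L1 α=1/2: [31/2, 149/2, 34]
after L3 α=3/4: [1441/8, 527/8, 185/2]
after L4 α=1/2: [2017/16, 1847/16, 627/4]
after L5 α=1/2: [2561/32, 5911/32, 1523/8]
after L6 α=1/6: [14021/192, 11185/64, 8903/48]
after L8 α=4/5: [121541/960, 30641/320, 8731/48]
rounded: [127, 96, 182]
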